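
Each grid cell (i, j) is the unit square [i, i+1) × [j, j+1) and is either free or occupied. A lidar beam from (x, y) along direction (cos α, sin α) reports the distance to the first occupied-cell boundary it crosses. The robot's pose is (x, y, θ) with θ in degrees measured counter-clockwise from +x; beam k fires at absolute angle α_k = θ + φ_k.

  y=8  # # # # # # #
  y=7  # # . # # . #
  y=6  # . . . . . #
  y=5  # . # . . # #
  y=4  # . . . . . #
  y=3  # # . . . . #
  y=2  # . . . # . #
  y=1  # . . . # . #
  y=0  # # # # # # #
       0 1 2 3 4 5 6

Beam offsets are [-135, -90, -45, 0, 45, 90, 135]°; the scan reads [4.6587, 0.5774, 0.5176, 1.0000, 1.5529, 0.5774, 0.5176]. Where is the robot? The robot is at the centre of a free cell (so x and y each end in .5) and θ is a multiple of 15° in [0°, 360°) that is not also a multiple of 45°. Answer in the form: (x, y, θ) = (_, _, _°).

Candidates: 27 free-cell centres × 16 headings = 432 poses. Raycast each; keep the one whose scan matches to 4 dp.
  (4.5, 4.5, 150°): beam 1 = 1.5529 ≠ 4.6587 ✗
  (2.5, 3.5, 105°): beam 1 = 1.7321 ≠ 4.6587 ✗
  (5.5, 4.5, 330°): beam 1 = 3.6235 ≠ 4.6587 ✗
  (4.5, 4.5, 15°): beam 1 = 4.0415 ≠ 4.6587 ✗
  …
  (5.5, 2.5, 240°): r_1=4.6587, r_2=0.5774, r_3=0.5176, r_4=1.0000, r_5=1.5529, r_6=0.5774, r_7=0.5176 — all match ✓
No second candidate reproduces the full scan.

(x, y, θ) = (5.5, 2.5, 240°)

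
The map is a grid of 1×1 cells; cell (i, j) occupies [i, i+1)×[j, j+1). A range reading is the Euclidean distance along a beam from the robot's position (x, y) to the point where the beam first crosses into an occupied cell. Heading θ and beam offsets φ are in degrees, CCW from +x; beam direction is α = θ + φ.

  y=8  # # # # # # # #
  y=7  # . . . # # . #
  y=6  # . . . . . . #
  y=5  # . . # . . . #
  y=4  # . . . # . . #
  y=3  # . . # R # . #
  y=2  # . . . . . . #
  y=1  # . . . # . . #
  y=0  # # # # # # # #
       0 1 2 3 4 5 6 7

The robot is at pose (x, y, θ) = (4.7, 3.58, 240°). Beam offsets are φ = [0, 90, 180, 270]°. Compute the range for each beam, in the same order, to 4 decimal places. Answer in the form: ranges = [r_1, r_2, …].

beam 1: φ=0°, α=240°
  d=(-0.5000,-0.8660)  start (4,3)  tX=1.4000 tY=0.6697  stride 1/|dx|=2.0000 1/|dy|=1.1547
    cross y-line → (4,2), t=0.6697
    cross x-line → (3,2), t=1.4000
    cross y-line → (3,1), t=1.8244
    cross y-line → (3,0), t=2.9791 (wall)
  → r_1 = 2.9791
beam 2: φ=90°, α=330°
  d=(0.8660,-0.5000)  start (4,3)  tX=0.3464 tY=1.1600  stride 1/|dx|=1.1547 1/|dy|=2.0000
    cross x-line → (5,3), t=0.3464 (wall)
  → r_2 = 0.3464
beam 3: φ=180°, α=60°
  d=(0.5000,0.8660)  start (4,3)  tX=0.6000 tY=0.4850  stride 1/|dx|=2.0000 1/|dy|=1.1547
    cross y-line → (4,4), t=0.4850 (wall)
  → r_3 = 0.4850
beam 4: φ=270°, α=150°
  d=(-0.8660,0.5000)  start (4,3)  tX=0.8083 tY=0.8400  stride 1/|dx|=1.1547 1/|dy|=2.0000
    cross x-line → (3,3), t=0.8083 (wall)
  → r_4 = 0.8083

ranges = [2.9791, 0.3464, 0.4850, 0.8083]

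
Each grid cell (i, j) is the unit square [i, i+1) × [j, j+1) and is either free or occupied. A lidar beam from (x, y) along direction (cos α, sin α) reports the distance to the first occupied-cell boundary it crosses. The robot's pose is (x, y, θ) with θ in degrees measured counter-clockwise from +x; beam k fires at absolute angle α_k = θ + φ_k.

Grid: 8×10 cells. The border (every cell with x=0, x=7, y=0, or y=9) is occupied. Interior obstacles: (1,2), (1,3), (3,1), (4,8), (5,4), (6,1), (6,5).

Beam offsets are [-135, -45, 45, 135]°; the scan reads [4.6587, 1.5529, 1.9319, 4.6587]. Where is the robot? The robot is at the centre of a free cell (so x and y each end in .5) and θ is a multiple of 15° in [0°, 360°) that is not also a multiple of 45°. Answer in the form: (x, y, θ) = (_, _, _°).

(x, y, θ) = (2.5, 4.5, 210°)

Candidates: 41 free-cell centres × 16 headings = 656 poses. Raycast each; keep the one whose scan matches to 4 dp.
  (2.5, 4.5, 300°): beam 1 = 1.5529 ≠ 4.6587 ✗
  (1.5, 6.5, 345°): beam 1 = 0.5774 ≠ 4.6587 ✗
  (5.5, 8.5, 255°): beam 1 = 0.5774 ≠ 4.6587 ✗
  …
  (2.5, 4.5, 210°): r_1=4.6587, r_2=1.5529, r_3=1.9319, r_4=4.6587 — all match ✓
Unique over the lattice → pose = (2.5, 4.5, 210°).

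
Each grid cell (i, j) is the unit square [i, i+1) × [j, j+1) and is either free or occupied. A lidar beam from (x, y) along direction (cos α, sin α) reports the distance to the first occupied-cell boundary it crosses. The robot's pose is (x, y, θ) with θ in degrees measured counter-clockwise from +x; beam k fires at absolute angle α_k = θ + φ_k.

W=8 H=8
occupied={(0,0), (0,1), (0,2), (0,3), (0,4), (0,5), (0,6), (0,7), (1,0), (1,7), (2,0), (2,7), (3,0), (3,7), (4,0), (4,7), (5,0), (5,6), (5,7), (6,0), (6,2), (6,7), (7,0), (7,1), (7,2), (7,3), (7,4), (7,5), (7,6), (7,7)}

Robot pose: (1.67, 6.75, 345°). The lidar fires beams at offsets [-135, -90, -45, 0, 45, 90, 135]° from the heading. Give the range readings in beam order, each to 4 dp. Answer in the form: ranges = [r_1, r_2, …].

beam 1: φ=-135°, α=210°
  direction (-0.8660, -0.5000); cell (1,6); t to first gridline: x 0.7736, y 1.5000 (then +1.1547 / +2.0000)
    (0,6) via x @ 0.7736  # hit
  → r_1 = 0.7736
beam 2: φ=-90°, α=255°
  direction (-0.2588, -0.9659); cell (1,6); t to first gridline: x 2.5887, y 0.7765 (then +3.8637 / +1.0353)
    (1,5) via y @ 0.7765
    (1,4) via y @ 1.8117
    (0,4) via x @ 2.5887  # hit
  → r_2 = 2.5887
beam 3: φ=-45°, α=300°
  direction (0.5000, -0.8660); cell (1,6); t to first gridline: x 0.6600, y 0.8660 (then +2.0000 / +1.1547)
    (2,6) via x @ 0.6600
    (2,5) via y @ 0.8660
    (2,4) via y @ 2.0207
    (3,4) via x @ 2.6600
    (3,3) via y @ 3.1754
    (3,2) via y @ 4.3301
    (4,2) via x @ 4.6600
    (4,1) via y @ 5.4848
    (4,0) via y @ 6.6395  # hit
  → r_3 = 6.6395
beam 4: φ=0°, α=345°
  direction (0.9659, -0.2588); cell (1,6); t to first gridline: x 0.3416, y 2.8978 (then +1.0353 / +3.8637)
    (2,6) via x @ 0.3416
    (3,6) via x @ 1.3769
    (4,6) via x @ 2.4122
    (4,5) via y @ 2.8978
    (5,5) via x @ 3.4475
    (6,5) via x @ 4.4827
    (7,5) via x @ 5.5180  # hit
  → r_4 = 5.5180
beam 5: φ=45°, α=30°
  direction (0.8660, 0.5000); cell (1,6); t to first gridline: x 0.3811, y 0.5000 (then +1.1547 / +2.0000)
    (2,6) via x @ 0.3811
    (2,7) via y @ 0.5000  # hit
  → r_5 = 0.5000
beam 6: φ=90°, α=75°
  direction (0.2588, 0.9659); cell (1,6); t to first gridline: x 1.2750, y 0.2588 (then +3.8637 / +1.0353)
    (1,7) via y @ 0.2588  # hit
  → r_6 = 0.2588
beam 7: φ=135°, α=120°
  direction (-0.5000, 0.8660); cell (1,6); t to first gridline: x 1.3400, y 0.2887 (then +2.0000 / +1.1547)
    (1,7) via y @ 0.2887  # hit
  → r_7 = 0.2887

ranges = [0.7736, 2.5887, 6.6395, 5.5180, 0.5000, 0.2588, 0.2887]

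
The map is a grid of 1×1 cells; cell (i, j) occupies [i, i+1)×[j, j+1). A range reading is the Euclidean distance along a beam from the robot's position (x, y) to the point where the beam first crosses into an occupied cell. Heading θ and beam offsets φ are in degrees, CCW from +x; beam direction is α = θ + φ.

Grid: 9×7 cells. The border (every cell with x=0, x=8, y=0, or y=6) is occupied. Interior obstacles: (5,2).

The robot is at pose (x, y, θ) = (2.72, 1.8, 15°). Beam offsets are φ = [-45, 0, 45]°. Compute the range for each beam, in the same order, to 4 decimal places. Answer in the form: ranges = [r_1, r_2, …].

beam 1: φ=-45°, α=330°
  d=(0.8660,-0.5000)  start (2,1)  tX=0.3233 tY=1.6000  stride 1/|dx|=1.1547 1/|dy|=2.0000
    cross x-line → (3,1), t=0.3233
    cross x-line → (4,1), t=1.4780
    cross y-line → (4,0), t=1.6000 (wall)
  → r_1 = 1.6000
beam 2: φ=0°, α=15°
  d=(0.9659,0.2588)  start (2,1)  tX=0.2899 tY=0.7727  stride 1/|dx|=1.0353 1/|dy|=3.8637
    cross x-line → (3,1), t=0.2899
    cross y-line → (3,2), t=0.7727
    cross x-line → (4,2), t=1.3252
    cross x-line → (5,2), t=2.3604 (wall)
  → r_2 = 2.3604
beam 3: φ=45°, α=60°
  d=(0.5000,0.8660)  start (2,1)  tX=0.5600 tY=0.2309  stride 1/|dx|=2.0000 1/|dy|=1.1547
    cross y-line → (2,2), t=0.2309
    cross x-line → (3,2), t=0.5600
    cross y-line → (3,3), t=1.3856
    cross y-line → (3,4), t=2.5403
    cross x-line → (4,4), t=2.5600
    cross y-line → (4,5), t=3.6950
    cross x-line → (5,5), t=4.5600
    cross y-line → (5,6), t=4.8497 (wall)
  → r_3 = 4.8497

ranges = [1.6000, 2.3604, 4.8497]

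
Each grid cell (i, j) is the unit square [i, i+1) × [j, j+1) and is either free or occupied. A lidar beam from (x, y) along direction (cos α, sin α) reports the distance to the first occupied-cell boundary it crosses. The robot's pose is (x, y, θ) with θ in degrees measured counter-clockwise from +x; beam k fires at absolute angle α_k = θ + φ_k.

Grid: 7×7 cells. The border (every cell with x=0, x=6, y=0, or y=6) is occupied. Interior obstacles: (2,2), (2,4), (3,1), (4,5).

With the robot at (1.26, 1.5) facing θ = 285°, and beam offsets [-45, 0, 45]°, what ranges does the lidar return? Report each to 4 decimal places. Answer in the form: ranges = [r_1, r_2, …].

ranges = [0.5200, 0.5176, 1.0000]

beam 1: φ=-45°, α=240°
  d=(-0.5000,-0.8660)  start (1,1)  tX=0.5200 tY=0.5774  stride 1/|dx|=2.0000 1/|dy|=1.1547
    cross x-line → (0,1), t=0.5200 (wall)
  → r_1 = 0.5200
beam 2: φ=0°, α=285°
  d=(0.2588,-0.9659)  start (1,1)  tX=2.8591 tY=0.5176  stride 1/|dx|=3.8637 1/|dy|=1.0353
    cross y-line → (1,0), t=0.5176 (wall)
  → r_2 = 0.5176
beam 3: φ=45°, α=330°
  d=(0.8660,-0.5000)  start (1,1)  tX=0.8545 tY=1.0000  stride 1/|dx|=1.1547 1/|dy|=2.0000
    cross x-line → (2,1), t=0.8545
    cross y-line → (2,0), t=1.0000 (wall)
  → r_3 = 1.0000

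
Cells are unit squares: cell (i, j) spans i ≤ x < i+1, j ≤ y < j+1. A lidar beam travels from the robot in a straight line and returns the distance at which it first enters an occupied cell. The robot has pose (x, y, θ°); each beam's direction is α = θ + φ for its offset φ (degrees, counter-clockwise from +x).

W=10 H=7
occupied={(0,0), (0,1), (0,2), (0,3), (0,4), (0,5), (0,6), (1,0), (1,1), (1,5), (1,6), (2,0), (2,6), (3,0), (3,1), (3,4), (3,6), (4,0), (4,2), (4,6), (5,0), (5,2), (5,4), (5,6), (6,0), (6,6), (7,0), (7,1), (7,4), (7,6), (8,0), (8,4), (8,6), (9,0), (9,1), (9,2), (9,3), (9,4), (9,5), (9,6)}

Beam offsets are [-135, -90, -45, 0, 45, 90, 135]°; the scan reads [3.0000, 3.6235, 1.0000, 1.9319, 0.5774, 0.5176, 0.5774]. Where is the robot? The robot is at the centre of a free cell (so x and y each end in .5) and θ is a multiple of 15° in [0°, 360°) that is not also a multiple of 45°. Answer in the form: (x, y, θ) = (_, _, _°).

(x, y, θ) = (2.5, 5.5, 15°)

The pose lattice has 30·16 = 480 candidates. Test each by forward raycasting.
  (8.5, 3.5, 75°): beam 1 = 1.0000 ≠ 3.0000 ✗
  (2.5, 4.5, 240°): beam 1 = 1.5529 ≠ 3.0000 ✗
  (4.5, 4.5, 255°): beam 1 = 1.7321 ≠ 3.0000 ✗
  (1.5, 4.5, 60°): beam 1 = 3.6235 ≠ 3.0000 ✗
  …
  (2.5, 5.5, 15°): r_1=3.0000, r_2=3.6235, r_3=1.0000, r_4=1.9319, r_5=0.5774, r_6=0.5176, r_7=0.5774 — all match ✓
Only this pose fits every beam.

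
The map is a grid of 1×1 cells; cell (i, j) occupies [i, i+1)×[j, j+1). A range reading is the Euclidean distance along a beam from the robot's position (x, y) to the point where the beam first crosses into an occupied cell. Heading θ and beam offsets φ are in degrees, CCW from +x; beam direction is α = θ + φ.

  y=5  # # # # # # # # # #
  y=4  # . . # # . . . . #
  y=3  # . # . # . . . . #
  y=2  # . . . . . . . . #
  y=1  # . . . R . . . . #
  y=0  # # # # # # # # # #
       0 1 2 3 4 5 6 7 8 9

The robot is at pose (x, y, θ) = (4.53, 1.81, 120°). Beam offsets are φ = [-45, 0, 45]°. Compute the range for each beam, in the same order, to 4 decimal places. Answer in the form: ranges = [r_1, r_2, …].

beam 1: φ=-45°, α=75°
  direction (0.2588, 0.9659); cell (4,1); t to first gridline: x 1.8159, y 0.1967 (then +3.8637 / +1.0353)
    (4,2) via y @ 0.1967
    (4,3) via y @ 1.2320  # hit
  → r_1 = 1.2320
beam 2: φ=0°, α=120°
  direction (-0.5000, 0.8660); cell (4,1); t to first gridline: x 1.0600, y 0.2194 (then +2.0000 / +1.1547)
    (4,2) via y @ 0.2194
    (3,2) via x @ 1.0600
    (3,3) via y @ 1.3741
    (3,4) via y @ 2.5288  # hit
  → r_2 = 2.5288
beam 3: φ=45°, α=165°
  direction (-0.9659, 0.2588); cell (4,1); t to first gridline: x 0.5487, y 0.7341 (then +1.0353 / +3.8637)
    (3,1) via x @ 0.5487
    (3,2) via y @ 0.7341
    (2,2) via x @ 1.5840
    (1,2) via x @ 2.6192
    (0,2) via x @ 3.6545  # hit
  → r_3 = 3.6545

ranges = [1.2320, 2.5288, 3.6545]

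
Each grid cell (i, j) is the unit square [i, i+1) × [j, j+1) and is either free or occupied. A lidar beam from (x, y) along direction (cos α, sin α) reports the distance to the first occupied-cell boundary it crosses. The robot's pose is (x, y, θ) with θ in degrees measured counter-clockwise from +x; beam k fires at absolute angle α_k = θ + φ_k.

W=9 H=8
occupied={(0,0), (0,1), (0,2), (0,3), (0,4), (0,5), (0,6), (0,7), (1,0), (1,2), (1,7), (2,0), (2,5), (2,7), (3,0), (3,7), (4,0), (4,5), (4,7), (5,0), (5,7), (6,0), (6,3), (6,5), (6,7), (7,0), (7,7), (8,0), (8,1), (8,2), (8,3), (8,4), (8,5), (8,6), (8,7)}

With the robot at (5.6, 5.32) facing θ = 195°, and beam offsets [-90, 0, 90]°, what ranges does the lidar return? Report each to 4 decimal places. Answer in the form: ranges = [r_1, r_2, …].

beam 1: φ=-90°, α=105°
  direction (-0.2588, 0.9659); cell (5,5); t to first gridline: x 2.3182, y 0.7040 (then +3.8637 / +1.0353)
    (5,6) via y @ 0.7040
    (5,7) via y @ 1.7393  # hit
  → r_1 = 1.7393
beam 2: φ=0°, α=195°
  direction (-0.9659, -0.2588); cell (5,5); t to first gridline: x 0.6212, y 1.2364 (then +1.0353 / +3.8637)
    (4,5) via x @ 0.6212  # hit
  → r_2 = 0.6212
beam 3: φ=90°, α=285°
  direction (0.2588, -0.9659); cell (5,5); t to first gridline: x 1.5455, y 0.3313 (then +3.8637 / +1.0353)
    (5,4) via y @ 0.3313
    (5,3) via y @ 1.3666
    (6,3) via x @ 1.5455  # hit
  → r_3 = 1.5455

ranges = [1.7393, 0.6212, 1.5455]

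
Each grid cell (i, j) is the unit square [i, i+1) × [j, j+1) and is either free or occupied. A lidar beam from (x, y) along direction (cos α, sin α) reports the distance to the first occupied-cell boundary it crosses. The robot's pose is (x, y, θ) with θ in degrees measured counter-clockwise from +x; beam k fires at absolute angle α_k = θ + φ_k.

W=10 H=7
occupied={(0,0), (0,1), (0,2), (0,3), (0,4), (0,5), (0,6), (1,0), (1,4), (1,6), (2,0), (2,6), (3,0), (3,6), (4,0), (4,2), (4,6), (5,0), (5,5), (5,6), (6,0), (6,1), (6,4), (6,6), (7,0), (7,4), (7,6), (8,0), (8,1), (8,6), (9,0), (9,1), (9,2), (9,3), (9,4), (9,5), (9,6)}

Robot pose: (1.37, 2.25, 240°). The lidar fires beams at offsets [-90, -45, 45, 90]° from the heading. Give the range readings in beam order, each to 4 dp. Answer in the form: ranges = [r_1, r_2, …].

ranges = [0.4272, 0.3831, 1.2941, 2.5000]

beam 1: φ=-90°, α=150°
  d=(-0.8660,0.5000)  start (1,2)  tX=0.4272 tY=1.5000  stride 1/|dx|=1.1547 1/|dy|=2.0000
    cross x-line → (0,2), t=0.4272 (wall)
  → r_1 = 0.4272
beam 2: φ=-45°, α=195°
  d=(-0.9659,-0.2588)  start (1,2)  tX=0.3831 tY=0.9659  stride 1/|dx|=1.0353 1/|dy|=3.8637
    cross x-line → (0,2), t=0.3831 (wall)
  → r_2 = 0.3831
beam 3: φ=45°, α=285°
  d=(0.2588,-0.9659)  start (1,2)  tX=2.4341 tY=0.2588  stride 1/|dx|=3.8637 1/|dy|=1.0353
    cross y-line → (1,1), t=0.2588
    cross y-line → (1,0), t=1.2941 (wall)
  → r_3 = 1.2941
beam 4: φ=90°, α=330°
  d=(0.8660,-0.5000)  start (1,2)  tX=0.7275 tY=0.5000  stride 1/|dx|=1.1547 1/|dy|=2.0000
    cross y-line → (1,1), t=0.5000
    cross x-line → (2,1), t=0.7275
    cross x-line → (3,1), t=1.8822
    cross y-line → (3,0), t=2.5000 (wall)
  → r_4 = 2.5000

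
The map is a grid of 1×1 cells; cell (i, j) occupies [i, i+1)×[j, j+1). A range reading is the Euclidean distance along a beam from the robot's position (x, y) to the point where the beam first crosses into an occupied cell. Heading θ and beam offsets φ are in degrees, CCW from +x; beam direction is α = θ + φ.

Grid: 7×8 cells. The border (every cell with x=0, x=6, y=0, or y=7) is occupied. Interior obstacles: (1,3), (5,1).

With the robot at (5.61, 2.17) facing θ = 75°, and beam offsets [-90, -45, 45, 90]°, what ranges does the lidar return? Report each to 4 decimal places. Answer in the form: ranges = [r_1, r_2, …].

ranges = [0.4038, 0.4503, 5.5772, 3.7373]

beam 1: φ=-90°, α=345°
  d=(0.9659,-0.2588)  start (5,2)  tX=0.4038 tY=0.6568  stride 1/|dx|=1.0353 1/|dy|=3.8637
    cross x-line → (6,2), t=0.4038 (wall)
  → r_1 = 0.4038
beam 2: φ=-45°, α=30°
  d=(0.8660,0.5000)  start (5,2)  tX=0.4503 tY=1.6600  stride 1/|dx|=1.1547 1/|dy|=2.0000
    cross x-line → (6,2), t=0.4503 (wall)
  → r_2 = 0.4503
beam 3: φ=45°, α=120°
  d=(-0.5000,0.8660)  start (5,2)  tX=1.2200 tY=0.9584  stride 1/|dx|=2.0000 1/|dy|=1.1547
    cross y-line → (5,3), t=0.9584
    cross x-line → (4,3), t=1.2200
    cross y-line → (4,4), t=2.1131
    cross x-line → (3,4), t=3.2200
    cross y-line → (3,5), t=3.2678
    cross y-line → (3,6), t=4.4225
    cross x-line → (2,6), t=5.2200
    cross y-line → (2,7), t=5.5772 (wall)
  → r_3 = 5.5772
beam 4: φ=90°, α=165°
  d=(-0.9659,0.2588)  start (5,2)  tX=0.6315 tY=3.2069  stride 1/|dx|=1.0353 1/|dy|=3.8637
    cross x-line → (4,2), t=0.6315
    cross x-line → (3,2), t=1.6668
    cross x-line → (2,2), t=2.7021
    cross y-line → (2,3), t=3.2069
    cross x-line → (1,3), t=3.7373 (wall)
  → r_4 = 3.7373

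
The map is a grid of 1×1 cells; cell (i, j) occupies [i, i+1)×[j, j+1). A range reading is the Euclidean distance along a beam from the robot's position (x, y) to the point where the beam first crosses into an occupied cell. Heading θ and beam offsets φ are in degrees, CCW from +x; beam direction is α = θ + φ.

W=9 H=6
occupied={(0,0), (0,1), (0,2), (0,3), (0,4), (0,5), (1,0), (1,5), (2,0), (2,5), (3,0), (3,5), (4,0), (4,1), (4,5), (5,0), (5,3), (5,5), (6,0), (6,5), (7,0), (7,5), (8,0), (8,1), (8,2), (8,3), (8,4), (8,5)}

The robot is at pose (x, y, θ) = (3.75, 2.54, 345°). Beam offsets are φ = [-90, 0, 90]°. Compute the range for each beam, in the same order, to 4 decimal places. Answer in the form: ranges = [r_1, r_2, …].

beam 1: φ=-90°, α=255°
  cosα=-0.2588 sinα=-0.9659 | (3,2) | tMaxX 2.8978 tMaxY 0.5590 | tΔX 3.8637 tΔY 1.0353
    t=0.5590 [y] (3,1)
    t=1.5943 [y] (3,0) — stop
  → r_1 = 1.5943
beam 2: φ=0°, α=345°
  cosα=0.9659 sinα=-0.2588 | (3,2) | tMaxX 0.2588 tMaxY 2.0864 | tΔX 1.0353 tΔY 3.8637
    t=0.2588 [x] (4,2)
    t=1.2941 [x] (5,2)
    t=2.0864 [y] (5,1)
    t=2.3294 [x] (6,1)
    t=3.3646 [x] (7,1)
    t=4.3999 [x] (8,1) — stop
  → r_2 = 4.3999
beam 3: φ=90°, α=75°
  cosα=0.2588 sinα=0.9659 | (3,2) | tMaxX 0.9659 tMaxY 0.4762 | tΔX 3.8637 tΔY 1.0353
    t=0.4762 [y] (3,3)
    t=0.9659 [x] (4,3)
    t=1.5115 [y] (4,4)
    t=2.5468 [y] (4,5) — stop
  → r_3 = 2.5468

ranges = [1.5943, 4.3999, 2.5468]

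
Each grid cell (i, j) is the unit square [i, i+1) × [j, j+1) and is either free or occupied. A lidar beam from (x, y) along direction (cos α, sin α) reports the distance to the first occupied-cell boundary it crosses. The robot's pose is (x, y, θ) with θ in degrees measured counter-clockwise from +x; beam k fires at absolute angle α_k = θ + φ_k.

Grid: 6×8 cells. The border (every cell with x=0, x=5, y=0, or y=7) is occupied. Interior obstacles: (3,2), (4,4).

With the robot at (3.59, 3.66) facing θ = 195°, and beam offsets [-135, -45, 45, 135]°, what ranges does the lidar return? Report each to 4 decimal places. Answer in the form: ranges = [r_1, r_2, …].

beam 1: φ=-135°, α=60°
  dir = (cos 60°, sin 60°) = (0.5000, 0.8660); from cell (3,3)
  next x-line at t=0.8200, next y-line at t=0.3926; Δt_x=2.0000, Δt_y=1.1547
    y: enter (3,4) at t=0.3926
    x: enter (4,4) at t=0.8200 ← occupied
  → r_1 = 0.8200
beam 2: φ=-45°, α=150°
  dir = (cos 150°, sin 150°) = (-0.8660, 0.5000); from cell (3,3)
  next x-line at t=0.6813, next y-line at t=0.6800; Δt_x=1.1547, Δt_y=2.0000
    y: enter (3,4) at t=0.6800
    x: enter (2,4) at t=0.6813
    x: enter (1,4) at t=1.8360
    y: enter (1,5) at t=2.6800
    x: enter (0,5) at t=2.9907 ← occupied
  → r_2 = 2.9907
beam 3: φ=45°, α=240°
  dir = (cos 240°, sin 240°) = (-0.5000, -0.8660); from cell (3,3)
  next x-line at t=1.1800, next y-line at t=0.7621; Δt_x=2.0000, Δt_y=1.1547
    y: enter (3,2) at t=0.7621 ← occupied
  → r_3 = 0.7621
beam 4: φ=135°, α=330°
  dir = (cos 330°, sin 330°) = (0.8660, -0.5000); from cell (3,3)
  next x-line at t=0.4734, next y-line at t=1.3200; Δt_x=1.1547, Δt_y=2.0000
    x: enter (4,3) at t=0.4734
    y: enter (4,2) at t=1.3200
    x: enter (5,2) at t=1.6281 ← occupied
  → r_4 = 1.6281

ranges = [0.8200, 2.9907, 0.7621, 1.6281]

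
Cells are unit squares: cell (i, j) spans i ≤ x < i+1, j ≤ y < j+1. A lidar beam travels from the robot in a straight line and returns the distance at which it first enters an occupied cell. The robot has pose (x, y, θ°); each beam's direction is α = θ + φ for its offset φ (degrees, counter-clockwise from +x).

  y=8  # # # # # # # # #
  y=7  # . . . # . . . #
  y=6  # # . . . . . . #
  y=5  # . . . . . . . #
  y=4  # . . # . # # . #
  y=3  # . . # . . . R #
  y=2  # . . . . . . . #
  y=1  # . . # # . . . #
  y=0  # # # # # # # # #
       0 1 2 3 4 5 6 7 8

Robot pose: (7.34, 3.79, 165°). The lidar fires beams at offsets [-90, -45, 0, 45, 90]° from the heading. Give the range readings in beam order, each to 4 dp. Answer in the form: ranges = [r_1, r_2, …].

ranges = [2.5500, 0.6800, 0.8114, 3.5800, 2.8884]

beam 1: φ=-90°, α=75°
  direction (0.2588, 0.9659); cell (7,3); t to first gridline: x 2.5500, y 0.2174 (then +3.8637 / +1.0353)
    (7,4) via y @ 0.2174
    (7,5) via y @ 1.2527
    (7,6) via y @ 2.2880
    (8,6) via x @ 2.5500  # hit
  → r_1 = 2.5500
beam 2: φ=-45°, α=120°
  direction (-0.5000, 0.8660); cell (7,3); t to first gridline: x 0.6800, y 0.2425 (then +2.0000 / +1.1547)
    (7,4) via y @ 0.2425
    (6,4) via x @ 0.6800  # hit
  → r_2 = 0.6800
beam 3: φ=0°, α=165°
  direction (-0.9659, 0.2588); cell (7,3); t to first gridline: x 0.3520, y 0.8114 (then +1.0353 / +3.8637)
    (6,3) via x @ 0.3520
    (6,4) via y @ 0.8114  # hit
  → r_3 = 0.8114
beam 4: φ=45°, α=210°
  direction (-0.8660, -0.5000); cell (7,3); t to first gridline: x 0.3926, y 1.5800 (then +1.1547 / +2.0000)
    (6,3) via x @ 0.3926
    (5,3) via x @ 1.5473
    (5,2) via y @ 1.5800
    (4,2) via x @ 2.7020
    (4,1) via y @ 3.5800  # hit
  → r_4 = 3.5800
beam 5: φ=90°, α=255°
  direction (-0.2588, -0.9659); cell (7,3); t to first gridline: x 1.3137, y 0.8179 (then +3.8637 / +1.0353)
    (7,2) via y @ 0.8179
    (6,2) via x @ 1.3137
    (6,1) via y @ 1.8531
    (6,0) via y @ 2.8884  # hit
  → r_5 = 2.8884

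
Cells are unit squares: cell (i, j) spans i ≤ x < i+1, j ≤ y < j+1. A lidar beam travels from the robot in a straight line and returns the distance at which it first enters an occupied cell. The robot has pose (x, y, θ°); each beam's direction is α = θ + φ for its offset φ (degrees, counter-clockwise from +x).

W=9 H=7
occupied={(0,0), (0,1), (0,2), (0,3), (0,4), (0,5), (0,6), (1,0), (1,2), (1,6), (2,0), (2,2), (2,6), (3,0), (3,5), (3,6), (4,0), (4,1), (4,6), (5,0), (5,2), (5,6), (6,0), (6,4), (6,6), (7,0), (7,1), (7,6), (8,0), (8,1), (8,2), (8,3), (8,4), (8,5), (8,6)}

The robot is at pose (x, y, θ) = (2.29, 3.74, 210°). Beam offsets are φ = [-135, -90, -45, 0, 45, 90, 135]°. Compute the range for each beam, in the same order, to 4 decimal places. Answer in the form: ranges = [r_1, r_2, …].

beam 1: φ=-135°, α=75°
  dir = (cos 75°, sin 75°) = (0.2588, 0.9659); from cell (2,3)
  next x-line at t=2.7432, next y-line at t=0.2692; Δt_x=3.8637, Δt_y=1.0353
    y: enter (2,4) at t=0.2692
    y: enter (2,5) at t=1.3044
    y: enter (2,6) at t=2.3397 ← occupied
  → r_1 = 2.3397
beam 2: φ=-90°, α=120°
  dir = (cos 120°, sin 120°) = (-0.5000, 0.8660); from cell (2,3)
  next x-line at t=0.5800, next y-line at t=0.3002; Δt_x=2.0000, Δt_y=1.1547
    y: enter (2,4) at t=0.3002
    x: enter (1,4) at t=0.5800
    y: enter (1,5) at t=1.4549
    x: enter (0,5) at t=2.5800 ← occupied
  → r_2 = 2.5800
beam 3: φ=-45°, α=165°
  dir = (cos 165°, sin 165°) = (-0.9659, 0.2588); from cell (2,3)
  next x-line at t=0.3002, next y-line at t=1.0046; Δt_x=1.0353, Δt_y=3.8637
    x: enter (1,3) at t=0.3002
    y: enter (1,4) at t=1.0046
    x: enter (0,4) at t=1.3355 ← occupied
  → r_3 = 1.3355
beam 4: φ=0°, α=210°
  dir = (cos 210°, sin 210°) = (-0.8660, -0.5000); from cell (2,3)
  next x-line at t=0.3349, next y-line at t=1.4800; Δt_x=1.1547, Δt_y=2.0000
    x: enter (1,3) at t=0.3349
    y: enter (1,2) at t=1.4800 ← occupied
  → r_4 = 1.4800
beam 5: φ=45°, α=255°
  dir = (cos 255°, sin 255°) = (-0.2588, -0.9659); from cell (2,3)
  next x-line at t=1.1205, next y-line at t=0.7661; Δt_x=3.8637, Δt_y=1.0353
    y: enter (2,2) at t=0.7661 ← occupied
  → r_5 = 0.7661
beam 6: φ=90°, α=300°
  dir = (cos 300°, sin 300°) = (0.5000, -0.8660); from cell (2,3)
  next x-line at t=1.4200, next y-line at t=0.8545; Δt_x=2.0000, Δt_y=1.1547
    y: enter (2,2) at t=0.8545 ← occupied
  → r_6 = 0.8545
beam 7: φ=135°, α=345°
  dir = (cos 345°, sin 345°) = (0.9659, -0.2588); from cell (2,3)
  next x-line at t=0.7350, next y-line at t=2.8591; Δt_x=1.0353, Δt_y=3.8637
    x: enter (3,3) at t=0.7350
    x: enter (4,3) at t=1.7703
    x: enter (5,3) at t=2.8056
    y: enter (5,2) at t=2.8591 ← occupied
  → r_7 = 2.8591

ranges = [2.3397, 2.5800, 1.3355, 1.4800, 0.7661, 0.8545, 2.8591]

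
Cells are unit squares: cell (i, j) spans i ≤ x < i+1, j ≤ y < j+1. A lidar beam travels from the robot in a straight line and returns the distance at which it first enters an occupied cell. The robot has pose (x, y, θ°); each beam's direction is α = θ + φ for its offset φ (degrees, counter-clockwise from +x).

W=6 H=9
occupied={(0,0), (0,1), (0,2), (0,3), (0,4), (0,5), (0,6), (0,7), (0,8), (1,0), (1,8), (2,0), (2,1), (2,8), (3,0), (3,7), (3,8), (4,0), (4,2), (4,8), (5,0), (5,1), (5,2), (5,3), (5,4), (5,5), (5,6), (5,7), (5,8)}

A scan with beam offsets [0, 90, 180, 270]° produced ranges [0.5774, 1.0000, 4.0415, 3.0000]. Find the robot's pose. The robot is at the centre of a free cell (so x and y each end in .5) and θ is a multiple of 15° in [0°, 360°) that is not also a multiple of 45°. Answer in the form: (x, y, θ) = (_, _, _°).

The pose lattice has 25·16 = 400 candidates. Test each by forward raycasting.
  (3.5, 2.5, 255°): beam 1 = 1.5529 ≠ 0.5774 ✗
  (4.5, 6.5, 330°): beam 3 = 1.0000 ≠ 4.0415 ✗
  (2.5, 5.5, 195°): beam 1 = 1.5529 ≠ 0.5774 ✗
  …
  (4.5, 4.5, 330°): r_1=0.5774, r_2=1.0000, r_3=4.0415, r_4=3.0000 — all match ✓
Only this pose fits every beam.

(x, y, θ) = (4.5, 4.5, 330°)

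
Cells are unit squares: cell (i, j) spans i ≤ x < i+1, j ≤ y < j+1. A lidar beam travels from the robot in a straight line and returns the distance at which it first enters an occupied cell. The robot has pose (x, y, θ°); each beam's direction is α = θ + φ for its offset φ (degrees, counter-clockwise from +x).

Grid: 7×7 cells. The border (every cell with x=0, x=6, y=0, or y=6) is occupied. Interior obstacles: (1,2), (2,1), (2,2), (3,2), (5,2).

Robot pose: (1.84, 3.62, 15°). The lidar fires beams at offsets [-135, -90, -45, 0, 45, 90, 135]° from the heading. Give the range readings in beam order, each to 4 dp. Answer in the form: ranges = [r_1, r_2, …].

ranges = [0.7159, 0.6419, 1.2400, 4.3067, 2.7482, 2.4640, 0.9699]

beam 1: φ=-135°, α=240°
  direction (-0.5000, -0.8660); cell (1,3); t to first gridline: x 1.6800, y 0.7159 (then +2.0000 / +1.1547)
    (1,2) via y @ 0.7159  # hit
  → r_1 = 0.7159
beam 2: φ=-90°, α=285°
  direction (0.2588, -0.9659); cell (1,3); t to first gridline: x 0.6182, y 0.6419 (then +3.8637 / +1.0353)
    (2,3) via x @ 0.6182
    (2,2) via y @ 0.6419  # hit
  → r_2 = 0.6419
beam 3: φ=-45°, α=330°
  direction (0.8660, -0.5000); cell (1,3); t to first gridline: x 0.1848, y 1.2400 (then +1.1547 / +2.0000)
    (2,3) via x @ 0.1848
    (2,2) via y @ 1.2400  # hit
  → r_3 = 1.2400
beam 4: φ=0°, α=15°
  direction (0.9659, 0.2588); cell (1,3); t to first gridline: x 0.1656, y 1.4682 (then +1.0353 / +3.8637)
    (2,3) via x @ 0.1656
    (3,3) via x @ 1.2009
    (3,4) via y @ 1.4682
    (4,4) via x @ 2.2362
    (5,4) via x @ 3.2715
    (6,4) via x @ 4.3067  # hit
  → r_4 = 4.3067
beam 5: φ=45°, α=60°
  direction (0.5000, 0.8660); cell (1,3); t to first gridline: x 0.3200, y 0.4388 (then +2.0000 / +1.1547)
    (2,3) via x @ 0.3200
    (2,4) via y @ 0.4388
    (2,5) via y @ 1.5935
    (3,5) via x @ 2.3200
    (3,6) via y @ 2.7482  # hit
  → r_5 = 2.7482
beam 6: φ=90°, α=105°
  direction (-0.2588, 0.9659); cell (1,3); t to first gridline: x 3.2455, y 0.3934 (then +3.8637 / +1.0353)
    (1,4) via y @ 0.3934
    (1,5) via y @ 1.4287
    (1,6) via y @ 2.4640  # hit
  → r_6 = 2.4640
beam 7: φ=135°, α=150°
  direction (-0.8660, 0.5000); cell (1,3); t to first gridline: x 0.9699, y 0.7600 (then +1.1547 / +2.0000)
    (1,4) via y @ 0.7600
    (0,4) via x @ 0.9699  # hit
  → r_7 = 0.9699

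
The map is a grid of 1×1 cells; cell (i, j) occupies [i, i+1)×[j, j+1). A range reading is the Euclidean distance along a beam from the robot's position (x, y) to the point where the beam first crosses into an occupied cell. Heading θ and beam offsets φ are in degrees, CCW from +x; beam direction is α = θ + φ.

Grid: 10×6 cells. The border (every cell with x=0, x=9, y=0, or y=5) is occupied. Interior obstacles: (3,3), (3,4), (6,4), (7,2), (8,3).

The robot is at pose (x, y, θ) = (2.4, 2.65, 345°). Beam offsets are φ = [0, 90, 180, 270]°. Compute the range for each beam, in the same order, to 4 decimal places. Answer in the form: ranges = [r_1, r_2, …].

beam 1: φ=0°, α=345°
  cosα=0.9659 sinα=-0.2588 | (2,2) | tMaxX 0.6212 tMaxY 2.5114 | tΔX 1.0353 tΔY 3.8637
    t=0.6212 [x] (3,2)
    t=1.6564 [x] (4,2)
    t=2.5114 [y] (4,1)
    t=2.6917 [x] (5,1)
    t=3.7270 [x] (6,1)
    t=4.7623 [x] (7,1)
    t=5.7975 [x] (8,1)
    t=6.3751 [y] (8,0) — stop
  → r_1 = 6.3751
beam 2: φ=90°, α=75°
  cosα=0.2588 sinα=0.9659 | (2,2) | tMaxX 2.3182 tMaxY 0.3623 | tΔX 3.8637 tΔY 1.0353
    t=0.3623 [y] (2,3)
    t=1.3976 [y] (2,4)
    t=2.3182 [x] (3,4) — stop
  → r_2 = 2.3182
beam 3: φ=180°, α=165°
  cosα=-0.9659 sinα=0.2588 | (2,2) | tMaxX 0.4141 tMaxY 1.3523 | tΔX 1.0353 tΔY 3.8637
    t=0.4141 [x] (1,2)
    t=1.3523 [y] (1,3)
    t=1.4494 [x] (0,3) — stop
  → r_3 = 1.4494
beam 4: φ=270°, α=255°
  cosα=-0.2588 sinα=-0.9659 | (2,2) | tMaxX 1.5455 tMaxY 0.6729 | tΔX 3.8637 tΔY 1.0353
    t=0.6729 [y] (2,1)
    t=1.5455 [x] (1,1)
    t=1.7082 [y] (1,0) — stop
  → r_4 = 1.7082

ranges = [6.3751, 2.3182, 1.4494, 1.7082]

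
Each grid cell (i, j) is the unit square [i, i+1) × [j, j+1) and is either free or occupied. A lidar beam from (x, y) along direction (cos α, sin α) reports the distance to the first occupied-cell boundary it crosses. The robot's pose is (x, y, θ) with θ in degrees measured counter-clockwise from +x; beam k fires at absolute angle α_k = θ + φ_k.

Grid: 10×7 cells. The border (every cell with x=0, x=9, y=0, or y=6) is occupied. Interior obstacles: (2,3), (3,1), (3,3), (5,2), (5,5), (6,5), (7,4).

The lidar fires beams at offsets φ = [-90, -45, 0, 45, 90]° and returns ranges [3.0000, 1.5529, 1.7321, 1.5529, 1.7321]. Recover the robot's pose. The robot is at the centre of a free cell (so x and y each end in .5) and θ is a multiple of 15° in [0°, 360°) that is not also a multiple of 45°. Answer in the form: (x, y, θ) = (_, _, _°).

(x, y, θ) = (7.5, 2.5, 300°)

Enumerate (i+0.5, j+0.5, θ) over the 33 free cells and 16 admissible headings. For each, cast all 5 beams and compare to the given ranges.
  (4.5, 2.5, 150°): beam 1 = 2.8868 ≠ 3.0000 ✗
  (2.5, 2.5, 105°): beam 1 = 6.7293 ≠ 3.0000 ✗
  (1.5, 1.5, 285°): beam 1 = 0.5176 ≠ 3.0000 ✗
  (8.5, 3.5, 120°): beam 1 = 0.5774 ≠ 3.0000 ✗
  …
  (7.5, 2.5, 300°): r_1=3.0000, r_2=1.5529, r_3=1.7321, r_4=1.5529, r_5=1.7321 — all match ✓
No second candidate reproduces the full scan.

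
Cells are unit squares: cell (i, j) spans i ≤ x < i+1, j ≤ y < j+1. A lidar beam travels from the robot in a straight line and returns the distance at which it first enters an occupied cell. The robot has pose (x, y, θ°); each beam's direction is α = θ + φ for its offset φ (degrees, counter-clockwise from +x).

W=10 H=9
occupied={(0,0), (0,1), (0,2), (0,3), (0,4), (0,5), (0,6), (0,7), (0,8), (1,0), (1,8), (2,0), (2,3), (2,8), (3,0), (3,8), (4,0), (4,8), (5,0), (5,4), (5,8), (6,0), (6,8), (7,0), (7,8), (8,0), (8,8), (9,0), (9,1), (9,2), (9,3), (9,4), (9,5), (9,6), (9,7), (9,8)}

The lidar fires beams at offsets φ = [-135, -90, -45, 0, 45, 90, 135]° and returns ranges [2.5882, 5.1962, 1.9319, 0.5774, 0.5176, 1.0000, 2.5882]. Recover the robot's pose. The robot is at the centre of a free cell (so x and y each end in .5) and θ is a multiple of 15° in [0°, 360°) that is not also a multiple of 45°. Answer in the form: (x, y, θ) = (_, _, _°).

The pose lattice has 54·16 = 864 candidates. Test each by forward raycasting.
  (8.5, 5.5, 285°): beam 1 = 5.0000 ≠ 2.5882 ✗
  (6.5, 1.5, 210°): beam 1 = 6.7293 ≠ 2.5882 ✗
  (8.5, 7.5, 345°): beam 1 = 7.0000 ≠ 2.5882 ✗
  (7.5, 1.5, 330°): beam 1 = 1.9319 ≠ 2.5882 ✗
  …
  (8.5, 5.5, 330°): r_1=2.5882, r_2=5.1962, r_3=1.9319, r_4=0.5774, r_5=0.5176, r_6=1.0000, r_7=2.5882 — all match ✓
Only this pose fits every beam.

(x, y, θ) = (8.5, 5.5, 330°)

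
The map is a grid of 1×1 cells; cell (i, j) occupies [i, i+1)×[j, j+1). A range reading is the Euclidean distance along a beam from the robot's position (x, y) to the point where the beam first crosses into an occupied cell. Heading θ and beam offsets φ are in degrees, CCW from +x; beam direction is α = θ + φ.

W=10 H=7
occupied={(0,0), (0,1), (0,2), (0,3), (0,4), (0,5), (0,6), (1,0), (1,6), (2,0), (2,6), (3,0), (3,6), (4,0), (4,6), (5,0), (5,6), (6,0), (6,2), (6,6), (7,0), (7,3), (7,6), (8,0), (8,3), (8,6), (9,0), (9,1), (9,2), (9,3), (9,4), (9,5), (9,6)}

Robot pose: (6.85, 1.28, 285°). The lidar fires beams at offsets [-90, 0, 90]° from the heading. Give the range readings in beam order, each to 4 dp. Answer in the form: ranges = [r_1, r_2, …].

ranges = [1.0818, 0.2899, 2.2258]

beam 1: φ=-90°, α=195°
  d=(-0.9659,-0.2588)  start (6,1)  tX=0.8800 tY=1.0818  stride 1/|dx|=1.0353 1/|dy|=3.8637
    cross x-line → (5,1), t=0.8800
    cross y-line → (5,0), t=1.0818 (wall)
  → r_1 = 1.0818
beam 2: φ=0°, α=285°
  d=(0.2588,-0.9659)  start (6,1)  tX=0.5796 tY=0.2899  stride 1/|dx|=3.8637 1/|dy|=1.0353
    cross y-line → (6,0), t=0.2899 (wall)
  → r_2 = 0.2899
beam 3: φ=90°, α=15°
  d=(0.9659,0.2588)  start (6,1)  tX=0.1553 tY=2.7819  stride 1/|dx|=1.0353 1/|dy|=3.8637
    cross x-line → (7,1), t=0.1553
    cross x-line → (8,1), t=1.1906
    cross x-line → (9,1), t=2.2258 (wall)
  → r_3 = 2.2258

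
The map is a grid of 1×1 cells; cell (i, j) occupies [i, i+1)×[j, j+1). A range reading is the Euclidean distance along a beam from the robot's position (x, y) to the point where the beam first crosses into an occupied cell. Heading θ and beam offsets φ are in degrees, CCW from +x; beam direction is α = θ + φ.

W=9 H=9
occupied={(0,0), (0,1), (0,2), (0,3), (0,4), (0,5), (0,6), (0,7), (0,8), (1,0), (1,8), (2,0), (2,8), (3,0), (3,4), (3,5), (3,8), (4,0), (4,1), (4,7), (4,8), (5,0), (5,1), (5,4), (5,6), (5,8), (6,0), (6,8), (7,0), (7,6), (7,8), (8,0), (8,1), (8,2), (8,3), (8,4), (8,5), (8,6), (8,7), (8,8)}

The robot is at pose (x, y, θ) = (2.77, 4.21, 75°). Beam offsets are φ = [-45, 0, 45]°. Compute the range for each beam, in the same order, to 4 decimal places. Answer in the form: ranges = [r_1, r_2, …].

ranges = [0.2656, 0.8887, 3.5400]

beam 1: φ=-45°, α=30°
  cosα=0.8660 sinα=0.5000 | (2,4) | tMaxX 0.2656 tMaxY 1.5800 | tΔX 1.1547 tΔY 2.0000
    t=0.2656 [x] (3,4) — stop
  → r_1 = 0.2656
beam 2: φ=0°, α=75°
  cosα=0.2588 sinα=0.9659 | (2,4) | tMaxX 0.8887 tMaxY 0.8179 | tΔX 3.8637 tΔY 1.0353
    t=0.8179 [y] (2,5)
    t=0.8887 [x] (3,5) — stop
  → r_2 = 0.8887
beam 3: φ=45°, α=120°
  cosα=-0.5000 sinα=0.8660 | (2,4) | tMaxX 1.5400 tMaxY 0.9122 | tΔX 2.0000 tΔY 1.1547
    t=0.9122 [y] (2,5)
    t=1.5400 [x] (1,5)
    t=2.0669 [y] (1,6)
    t=3.2216 [y] (1,7)
    t=3.5400 [x] (0,7) — stop
  → r_3 = 3.5400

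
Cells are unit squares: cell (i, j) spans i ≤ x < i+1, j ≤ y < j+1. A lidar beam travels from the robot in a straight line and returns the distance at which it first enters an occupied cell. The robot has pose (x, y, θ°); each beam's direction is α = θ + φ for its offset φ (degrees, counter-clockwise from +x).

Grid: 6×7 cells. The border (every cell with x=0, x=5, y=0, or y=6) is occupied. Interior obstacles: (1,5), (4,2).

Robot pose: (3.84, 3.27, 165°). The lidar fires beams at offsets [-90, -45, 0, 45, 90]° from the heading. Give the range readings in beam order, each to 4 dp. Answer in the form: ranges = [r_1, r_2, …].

beam 1: φ=-90°, α=75°
  direction (0.2588, 0.9659); cell (3,3); t to first gridline: x 0.6182, y 0.7558 (then +3.8637 / +1.0353)
    (4,3) via x @ 0.6182
    (4,4) via y @ 0.7558
    (4,5) via y @ 1.7910
    (4,6) via y @ 2.8263  # hit
  → r_1 = 2.8263
beam 2: φ=-45°, α=120°
  direction (-0.5000, 0.8660); cell (3,3); t to first gridline: x 1.6800, y 0.8429 (then +2.0000 / +1.1547)
    (3,4) via y @ 0.8429
    (2,4) via x @ 1.6800
    (2,5) via y @ 1.9976
    (2,6) via y @ 3.1523  # hit
  → r_2 = 3.1523
beam 3: φ=0°, α=165°
  direction (-0.9659, 0.2588); cell (3,3); t to first gridline: x 0.8696, y 2.8205 (then +1.0353 / +3.8637)
    (2,3) via x @ 0.8696
    (1,3) via x @ 1.9049
    (1,4) via y @ 2.8205
    (0,4) via x @ 2.9402  # hit
  → r_3 = 2.9402
beam 4: φ=45°, α=210°
  direction (-0.8660, -0.5000); cell (3,3); t to first gridline: x 0.9699, y 0.5400 (then +1.1547 / +2.0000)
    (3,2) via y @ 0.5400
    (2,2) via x @ 0.9699
    (1,2) via x @ 2.1246
    (1,1) via y @ 2.5400
    (0,1) via x @ 3.2793  # hit
  → r_4 = 3.2793
beam 5: φ=90°, α=255°
  direction (-0.2588, -0.9659); cell (3,3); t to first gridline: x 3.2455, y 0.2795 (then +3.8637 / +1.0353)
    (3,2) via y @ 0.2795
    (3,1) via y @ 1.3148
    (3,0) via y @ 2.3501  # hit
  → r_5 = 2.3501

ranges = [2.8263, 3.1523, 2.9402, 3.2793, 2.3501]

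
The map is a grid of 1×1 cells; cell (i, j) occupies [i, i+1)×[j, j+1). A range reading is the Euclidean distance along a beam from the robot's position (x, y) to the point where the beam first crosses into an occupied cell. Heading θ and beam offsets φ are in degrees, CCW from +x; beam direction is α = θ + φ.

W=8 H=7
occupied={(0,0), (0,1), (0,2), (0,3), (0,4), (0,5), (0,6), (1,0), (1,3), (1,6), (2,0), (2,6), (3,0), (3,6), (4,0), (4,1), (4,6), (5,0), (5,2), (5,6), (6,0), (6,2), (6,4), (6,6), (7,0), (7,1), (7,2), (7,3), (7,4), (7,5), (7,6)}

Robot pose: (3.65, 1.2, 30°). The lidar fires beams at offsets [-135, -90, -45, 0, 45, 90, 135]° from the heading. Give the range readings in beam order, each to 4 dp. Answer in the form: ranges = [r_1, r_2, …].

ranges = [0.2071, 0.2309, 0.3623, 0.4041, 4.9693, 5.3000, 2.7435]

beam 1: φ=-135°, α=255°
  direction (-0.2588, -0.9659); cell (3,1); t to first gridline: x 2.5114, y 0.2071 (then +3.8637 / +1.0353)
    (3,0) via y @ 0.2071  # hit
  → r_1 = 0.2071
beam 2: φ=-90°, α=300°
  direction (0.5000, -0.8660); cell (3,1); t to first gridline: x 0.7000, y 0.2309 (then +2.0000 / +1.1547)
    (3,0) via y @ 0.2309  # hit
  → r_2 = 0.2309
beam 3: φ=-45°, α=345°
  direction (0.9659, -0.2588); cell (3,1); t to first gridline: x 0.3623, y 0.7727 (then +1.0353 / +3.8637)
    (4,1) via x @ 0.3623  # hit
  → r_3 = 0.3623
beam 4: φ=0°, α=30°
  direction (0.8660, 0.5000); cell (3,1); t to first gridline: x 0.4041, y 1.6000 (then +1.1547 / +2.0000)
    (4,1) via x @ 0.4041  # hit
  → r_4 = 0.4041
beam 5: φ=45°, α=75°
  direction (0.2588, 0.9659); cell (3,1); t to first gridline: x 1.3523, y 0.8282 (then +3.8637 / +1.0353)
    (3,2) via y @ 0.8282
    (4,2) via x @ 1.3523
    (4,3) via y @ 1.8635
    (4,4) via y @ 2.8988
    (4,5) via y @ 3.9340
    (4,6) via y @ 4.9693  # hit
  → r_5 = 4.9693
beam 6: φ=90°, α=120°
  direction (-0.5000, 0.8660); cell (3,1); t to first gridline: x 1.3000, y 0.9238 (then +2.0000 / +1.1547)
    (3,2) via y @ 0.9238
    (2,2) via x @ 1.3000
    (2,3) via y @ 2.0785
    (2,4) via y @ 3.2332
    (1,4) via x @ 3.3000
    (1,5) via y @ 4.3879
    (0,5) via x @ 5.3000  # hit
  → r_6 = 5.3000
beam 7: φ=135°, α=165°
  direction (-0.9659, 0.2588); cell (3,1); t to first gridline: x 0.6729, y 3.0910 (then +1.0353 / +3.8637)
    (2,1) via x @ 0.6729
    (1,1) via x @ 1.7082
    (0,1) via x @ 2.7435  # hit
  → r_7 = 2.7435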